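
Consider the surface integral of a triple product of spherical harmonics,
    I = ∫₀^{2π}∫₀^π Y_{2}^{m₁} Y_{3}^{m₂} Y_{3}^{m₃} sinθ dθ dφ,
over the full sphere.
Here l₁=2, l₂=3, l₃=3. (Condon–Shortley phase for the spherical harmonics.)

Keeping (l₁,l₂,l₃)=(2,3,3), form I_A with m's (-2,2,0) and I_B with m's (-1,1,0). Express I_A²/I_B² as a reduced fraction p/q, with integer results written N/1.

Same 2,3,3: normalisation and zero-m 3j drop out of the ratio.
A: Δ: 2! 2! 4! / 9! → 1/3780; sum: t=2:+1/24 = 1/24; 3j²(2 3 3; -2 2 0) = Δ·Π!·Σ² = 1/21  (sign -1)
B: Δ: 2! 2! 4! / 9! → 1/3780; sum: t=1:−1/12 t=2:+1/8 = 1/24; 3j²(2 3 3; -1 1 0) = Δ·Π!·Σ² = 1/210  (sign -1)
I_A²/I_B² = (1/21)/(1/210) = 10/1

10/1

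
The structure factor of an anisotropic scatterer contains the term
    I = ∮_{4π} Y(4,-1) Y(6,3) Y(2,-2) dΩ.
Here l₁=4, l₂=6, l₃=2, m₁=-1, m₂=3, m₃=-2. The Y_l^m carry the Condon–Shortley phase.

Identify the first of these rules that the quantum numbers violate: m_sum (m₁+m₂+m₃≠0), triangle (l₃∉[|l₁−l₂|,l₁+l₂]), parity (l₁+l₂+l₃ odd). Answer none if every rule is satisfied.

azimuthal sum: -1 + 3 − 2 = 0  ✓
2 ≤ 2 ≤ 10 (triangle on l)  ✓
L = 4 + 6 + 2 = 12 (even)  ✓

none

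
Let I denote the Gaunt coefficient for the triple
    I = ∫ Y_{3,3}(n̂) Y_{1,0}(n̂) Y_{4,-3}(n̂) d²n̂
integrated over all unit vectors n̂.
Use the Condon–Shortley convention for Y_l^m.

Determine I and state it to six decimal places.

-0.162868

Checks pass: Σm=0; 8 even; l₃=4∈[2,4].
(2·3+1)(2·1+1)(2·4+1) = 189
Δ: 0! 6! 2! / 9! → 1/252
sum: t=0:+1/36 = 1/36
3j²(3 1 4; 0 0 0) = Δ·Π!·Σ² = 4/63  (sign +1)
sum: t=0:+1/720 = 1/720
3j²(3 1 4; 3 0 -3) = Δ·Π!·Σ² = 1/36  (sign -1)
combine: 4πI² = 189·4/63·1/36 = 1/3
take √, sign -1: I = -0.16286750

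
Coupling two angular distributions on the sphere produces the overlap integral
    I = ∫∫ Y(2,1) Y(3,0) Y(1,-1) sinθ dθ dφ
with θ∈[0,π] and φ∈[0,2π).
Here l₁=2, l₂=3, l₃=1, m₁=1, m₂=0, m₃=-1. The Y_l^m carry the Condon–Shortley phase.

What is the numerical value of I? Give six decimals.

0.143048

Checks pass: Σm=0; 6 even; l₃=1∈[1,5].
(2·2+1)(2·3+1)(2·1+1) = 105
Δ: 4! 0! 2! / 7! → 1/105
sum: t=2:+1/4 = 1/4
3j²(2 3 1; 0 0 0) = Δ·Π!·Σ² = 3/35  (sign -1)
sum: t=1:−1/12 = -1/12
3j²(2 3 1; 1 0 -1) = Δ·Π!·Σ² = 1/35  (sign -1)
combine: 4πI² = 105·3/35·1/35 = 9/35
take √, sign +1: I = 0.14304817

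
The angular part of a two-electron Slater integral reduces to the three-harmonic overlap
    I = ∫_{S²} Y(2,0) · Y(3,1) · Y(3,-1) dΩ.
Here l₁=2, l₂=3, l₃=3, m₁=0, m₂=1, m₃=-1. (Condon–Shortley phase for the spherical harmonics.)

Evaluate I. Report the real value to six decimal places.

m-sum 0 ✓  L=8 even ✓  1≤3≤5 ✓
Π(2lᵢ+1) = 5×7×7 = 245
triangle coeff Δ(2,3,3) = 1/3780
Σ_t [0,2]: t=0:+1/24 t=1:−1/4 t=2:+1/24 = -1/6
(3j)²=4/105 [(2 3 3; 0 0 0)], sign=+1
Σ_t [0,2]: t=0:+1/96 t=1:−1/6 t=2:+1/16 = -3/32
(3j)²=3/140 [(2 3 3; 0 1 -1)], sign=-1
⇒ 4πI² = 1/5
I = (-1)√(1/5/(4π)) = -0.12615663

-0.126157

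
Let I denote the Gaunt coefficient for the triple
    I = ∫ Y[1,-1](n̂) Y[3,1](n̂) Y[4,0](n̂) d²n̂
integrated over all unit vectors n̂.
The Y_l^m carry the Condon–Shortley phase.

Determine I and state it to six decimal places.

0.150786

Rules hold: Σm=0, L=8 even, 2≤4≤4.
N = 3·7·9 = 189
Δ = 0!·2!·6!/9! = 1/252
Racah Σ t=0..0: t=0:+1/36 = 1/36
⇒ 3j(1 3 4; 0 0 0)² = 4/63, sgn +1
Racah Σ t=0..0: t=0:+1/96 = 1/96
⇒ 3j(1 3 4; -1 1 0)² = 1/42, sgn +1
4πI² = N·(3j₀)²·(3jₘ)² = 2/7
I = +1·√(0.285714/4π) = 0.15078601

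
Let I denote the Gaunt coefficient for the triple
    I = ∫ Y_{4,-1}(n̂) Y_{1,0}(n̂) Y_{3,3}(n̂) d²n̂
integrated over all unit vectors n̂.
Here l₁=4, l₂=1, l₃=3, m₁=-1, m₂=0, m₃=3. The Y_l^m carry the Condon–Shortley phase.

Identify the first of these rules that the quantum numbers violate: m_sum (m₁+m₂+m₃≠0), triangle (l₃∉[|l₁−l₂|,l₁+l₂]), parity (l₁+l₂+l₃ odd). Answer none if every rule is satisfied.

m_sum

m₁+m₂+m₃ = -1 + 0 + 3 = 2  ✗
triangle: |4−1|=3 ≤ l₃=3 ≤ 4+1=5
parity: l₁+l₂+l₃ = 8 is even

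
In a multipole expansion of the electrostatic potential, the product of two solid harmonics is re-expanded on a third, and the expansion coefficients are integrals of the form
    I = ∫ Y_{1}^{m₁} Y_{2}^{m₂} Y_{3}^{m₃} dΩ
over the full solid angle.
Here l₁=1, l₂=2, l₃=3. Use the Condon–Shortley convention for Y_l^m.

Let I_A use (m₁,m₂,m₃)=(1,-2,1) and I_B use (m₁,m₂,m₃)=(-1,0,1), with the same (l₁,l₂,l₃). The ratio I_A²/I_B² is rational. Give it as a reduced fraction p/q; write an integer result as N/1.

l's match ⇒ only the (l;m) 3-j factors differ between A and B.
A: triangle coeff Δ(1,2,3) = 1/105; Σ_t [0,0]: t=0:+1/48 = 1/48; (3j)²=1/105 [(1 2 3; 1 -2 1)], sign=+1
B: triangle coeff Δ(1,2,3) = 1/105; Σ_t [0,0]: t=0:+1/8 = 1/8; (3j)²=2/35 [(1 2 3; -1 0 1)], sign=+1
I_A²/I_B² = (1/105)/(2/35) = 1/6

1/6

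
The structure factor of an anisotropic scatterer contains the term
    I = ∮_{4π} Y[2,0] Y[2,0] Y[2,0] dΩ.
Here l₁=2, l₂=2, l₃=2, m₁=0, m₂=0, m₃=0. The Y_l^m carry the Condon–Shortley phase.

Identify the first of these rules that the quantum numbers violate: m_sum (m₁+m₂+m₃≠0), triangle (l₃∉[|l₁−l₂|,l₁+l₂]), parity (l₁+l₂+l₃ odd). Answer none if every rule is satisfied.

azimuthal sum: 0 + 0 + 0 = 0  ✓
0 ≤ 2 ≤ 4 (triangle on l)  ✓
L = 2 + 2 + 2 = 6 (even)  ✓

none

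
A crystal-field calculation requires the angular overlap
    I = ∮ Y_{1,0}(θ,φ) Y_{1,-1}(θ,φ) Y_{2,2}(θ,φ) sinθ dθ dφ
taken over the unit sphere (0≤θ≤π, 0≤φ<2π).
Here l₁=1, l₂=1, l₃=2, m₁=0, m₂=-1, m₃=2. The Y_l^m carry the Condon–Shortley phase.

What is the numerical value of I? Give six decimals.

0.000000

Σmᵢ = 1 ≠ 0, so the φ-integral vanishes; I = 0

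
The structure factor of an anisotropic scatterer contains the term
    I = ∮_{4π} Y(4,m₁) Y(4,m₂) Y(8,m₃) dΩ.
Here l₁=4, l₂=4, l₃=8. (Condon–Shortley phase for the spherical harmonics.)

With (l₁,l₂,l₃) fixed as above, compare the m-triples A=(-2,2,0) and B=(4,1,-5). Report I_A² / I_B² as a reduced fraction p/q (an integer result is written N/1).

l's match ⇒ only the (l;m) 3-j factors differ between A and B.
A: triangle coeff Δ(4,4,8) = 1/218790; Σ_t [0,0]: t=0:+1/2073600 = 1/2073600; (3j)²=392/109395 [(4 4 8; -2 2 0)], sign=+1
B: triangle coeff Δ(4,4,8) = 1/218790; Σ_t [0,0]: t=0:+1/29030400 = 1/29030400; (3j)²=1/170 [(4 4 8; 4 1 -5)], sign=-1
I_A²/I_B² = (392/109395)/(1/170) = 784/1287

784/1287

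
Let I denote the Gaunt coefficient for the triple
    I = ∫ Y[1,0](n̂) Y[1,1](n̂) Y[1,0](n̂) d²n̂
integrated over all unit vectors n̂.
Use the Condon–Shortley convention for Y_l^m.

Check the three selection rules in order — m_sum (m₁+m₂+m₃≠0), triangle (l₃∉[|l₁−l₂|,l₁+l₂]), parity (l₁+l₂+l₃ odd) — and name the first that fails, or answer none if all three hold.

m_sum

azimuthal sum: 0 + 1 + 0 = 1  ✗
0 ≤ 1 ≤ 2 (triangle on l)
L = 1 + 1 + 1 = 3 (odd)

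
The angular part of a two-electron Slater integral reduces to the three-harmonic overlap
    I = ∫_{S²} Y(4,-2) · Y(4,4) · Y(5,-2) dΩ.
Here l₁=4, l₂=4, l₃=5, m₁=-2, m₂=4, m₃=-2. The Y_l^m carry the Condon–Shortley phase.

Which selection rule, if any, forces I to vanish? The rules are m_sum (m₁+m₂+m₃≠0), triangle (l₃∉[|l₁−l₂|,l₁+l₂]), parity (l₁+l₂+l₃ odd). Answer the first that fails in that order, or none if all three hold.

azimuthal sum: -2 + 4 − 2 = 0  ✓
0 ≤ 5 ≤ 8 (triangle on l)  ✓
L = 4 + 4 + 5 = 13 (odd)  ✗

parity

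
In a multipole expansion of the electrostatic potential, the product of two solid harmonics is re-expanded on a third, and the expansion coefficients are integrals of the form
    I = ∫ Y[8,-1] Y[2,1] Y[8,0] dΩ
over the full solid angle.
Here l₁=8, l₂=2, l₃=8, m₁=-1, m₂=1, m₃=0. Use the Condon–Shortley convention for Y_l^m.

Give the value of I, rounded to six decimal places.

m-sum 0 ✓  L=18 even ✓  6≤8≤10 ✓
Π(2lᵢ+1) = 17×5×17 = 1445
triangle coeff Δ(8,2,8) = 1/348840
Σ_t [0,2]: t=0:+1/116121600 t=1:−1/25401600 t=2:+1/116121600 = -1/45158400
(3j)²=24/1615 [(8 2 8; 0 0 0)], sign=-1
Σ_t [1,2]: t=1:−1/58060800 t=2:+1/50803200 = 1/406425600
(3j)²=1/3230 [(8 2 8; -1 1 0)], sign=+1
⇒ 4πI² = 12/1805
I = (-1)√(12/1805/(4π)) = -0.02300102

-0.023001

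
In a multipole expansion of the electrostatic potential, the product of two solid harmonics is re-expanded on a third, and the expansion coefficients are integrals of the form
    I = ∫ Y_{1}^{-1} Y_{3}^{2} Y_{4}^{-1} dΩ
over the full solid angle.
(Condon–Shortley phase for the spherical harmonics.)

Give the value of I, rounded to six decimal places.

m-sum 0 ✓  L=8 even ✓  2≤4≤4 ✓
Π(2lᵢ+1) = 3×7×9 = 189
triangle coeff Δ(1,3,4) = 1/252
Σ_t [0,0]: t=0:+1/36 = 1/36
(3j)²=4/63 [(1 3 4; 0 0 0)], sign=+1
Σ_t [0,0]: t=0:+1/240 = 1/240
(3j)²=1/84 [(1 3 4; -1 2 -1)], sign=-1
⇒ 4πI² = 1/7
I = (-1)√(1/7/(4π)) = -0.10662181

-0.106622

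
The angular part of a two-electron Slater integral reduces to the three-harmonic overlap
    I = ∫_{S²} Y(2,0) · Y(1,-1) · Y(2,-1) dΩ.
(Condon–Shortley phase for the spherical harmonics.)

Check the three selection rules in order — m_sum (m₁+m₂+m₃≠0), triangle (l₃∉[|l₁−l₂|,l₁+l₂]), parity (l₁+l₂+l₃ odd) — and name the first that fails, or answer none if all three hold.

m_sum

Σmᵢ = -2  ✗
l₃∈[|l₁−l₂|,l₁+l₂]=[1,3], have l₃=2
Σlᵢ = 5 ⇒ odd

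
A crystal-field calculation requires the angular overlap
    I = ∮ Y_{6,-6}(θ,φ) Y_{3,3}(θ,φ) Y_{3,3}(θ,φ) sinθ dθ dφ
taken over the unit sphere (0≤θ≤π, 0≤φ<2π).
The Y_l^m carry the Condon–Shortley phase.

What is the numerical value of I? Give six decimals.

m-sum 0 ✓  L=12 even ✓  3≤3≤9 ✓
Π(2lᵢ+1) = 13×7×7 = 637
triangle coeff Δ(6,3,3) = 1/12012
Σ_t [3,3]: t=3:−1/1296 = -1/1296
(3j)²=100/3003 [(6 3 3; 0 0 0)], sign=+1
Σ_t [6,6]: t=6:+1/518400 = 1/518400
(3j)²=1/13 [(6 3 3; -6 3 3)], sign=+1
⇒ 4πI² = 700/429
I = (+1)√(700/429/(4π)) = 0.36034246

0.360342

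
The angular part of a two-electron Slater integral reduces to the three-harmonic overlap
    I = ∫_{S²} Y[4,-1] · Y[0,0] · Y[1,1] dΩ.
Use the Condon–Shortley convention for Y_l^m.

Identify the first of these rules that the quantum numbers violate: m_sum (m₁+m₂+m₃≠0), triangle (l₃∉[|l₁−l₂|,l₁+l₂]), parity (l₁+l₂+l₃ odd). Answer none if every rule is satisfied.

azimuthal sum: -1 + 0 + 1 = 0  ✓
4 ≤ 1 ≤ 4 (triangle on l)  ✗
L = 4 + 0 + 1 = 5 (odd)

triangle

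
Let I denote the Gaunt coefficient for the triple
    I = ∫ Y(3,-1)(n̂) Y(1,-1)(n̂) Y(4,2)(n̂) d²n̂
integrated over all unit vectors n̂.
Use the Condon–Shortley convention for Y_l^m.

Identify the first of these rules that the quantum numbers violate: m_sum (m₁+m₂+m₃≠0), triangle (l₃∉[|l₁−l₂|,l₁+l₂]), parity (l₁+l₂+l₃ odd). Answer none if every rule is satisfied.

none

m₁+m₂+m₃ = -1 − 1 + 2 = 0  ✓
triangle: |3−1|=2 ≤ l₃=4 ≤ 3+1=4  ✓
parity: l₁+l₂+l₃ = 8 is even  ✓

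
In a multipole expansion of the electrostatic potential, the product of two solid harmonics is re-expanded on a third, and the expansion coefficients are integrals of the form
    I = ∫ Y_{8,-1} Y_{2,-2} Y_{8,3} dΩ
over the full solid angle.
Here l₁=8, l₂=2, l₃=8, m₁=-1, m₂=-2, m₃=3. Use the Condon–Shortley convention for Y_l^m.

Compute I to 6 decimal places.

Checks pass: Σm=0; 18 even; l₃=8∈[6,10].
(2·8+1)(2·2+1)(2·8+1) = 1445
Δ: 2! 14! 2! / 19! → 1/348840
sum: t=0:+1/116121600 t=1:−1/25401600 t=2:+1/116121600 = -1/45158400
3j²(8 2 8; 0 0 0) = Δ·Π!·Σ² = 24/1615  (sign -1)
sum: t=0:+1/174182400 = 1/174182400
3j²(8 2 8; -1 -2 3) = Δ·Π!·Σ² = 77/3876  (sign -1)
combine: 4πI² = 1445·24/1615·77/3876 = 154/361
take √, sign +1: I = 0.18424759

0.184248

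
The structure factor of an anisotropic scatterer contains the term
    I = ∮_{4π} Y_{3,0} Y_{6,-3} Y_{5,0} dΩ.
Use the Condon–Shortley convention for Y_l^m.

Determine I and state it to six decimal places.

Σmᵢ = -3 ≠ 0, so the φ-integral vanishes; I = 0

0.000000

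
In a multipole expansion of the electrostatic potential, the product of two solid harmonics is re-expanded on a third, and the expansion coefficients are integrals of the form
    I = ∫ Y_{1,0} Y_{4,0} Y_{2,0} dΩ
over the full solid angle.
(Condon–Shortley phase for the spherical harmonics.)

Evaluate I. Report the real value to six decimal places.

triangle: need 3≤l₃≤5, have 2; I=0

0.000000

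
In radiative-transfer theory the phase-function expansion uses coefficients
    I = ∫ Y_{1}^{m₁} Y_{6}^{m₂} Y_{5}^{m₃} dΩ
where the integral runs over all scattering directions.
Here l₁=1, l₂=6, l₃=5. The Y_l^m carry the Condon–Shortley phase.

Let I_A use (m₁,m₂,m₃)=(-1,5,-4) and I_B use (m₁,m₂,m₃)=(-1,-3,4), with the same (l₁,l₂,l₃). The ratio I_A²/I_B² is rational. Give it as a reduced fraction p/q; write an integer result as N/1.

l's match ⇒ only the (l;m) 3-j factors differ between A and B.
A: triangle coeff Δ(1,6,5) = 1/858; Σ_t [2,2]: t=2:+1/725760 = 1/725760; (3j)²=5/78 [(1 6 5; -1 5 -4)], sign=-1
B: triangle coeff Δ(1,6,5) = 1/858; Σ_t [2,2]: t=2:+1/725760 = 1/725760; (3j)²=1/286 [(1 6 5; -1 -3 4)], sign=-1
I_A²/I_B² = (5/78)/(1/286) = 55/3

55/3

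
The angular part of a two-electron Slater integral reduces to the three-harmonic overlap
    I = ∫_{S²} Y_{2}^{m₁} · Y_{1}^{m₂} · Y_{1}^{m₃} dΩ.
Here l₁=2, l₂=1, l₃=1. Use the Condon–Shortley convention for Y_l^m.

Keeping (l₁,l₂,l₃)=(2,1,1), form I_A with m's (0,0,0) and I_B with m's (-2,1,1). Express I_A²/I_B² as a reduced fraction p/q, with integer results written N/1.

2/3

l's match ⇒ only the (l;m) 3-j factors differ between A and B.
A: triangle coeff Δ(2,1,1) = 1/30; Σ_t [1,1]: t=1:−1/1 = -1/1; (3j)²=2/15 [(2 1 1; 0 0 0)], sign=+1
B: triangle coeff Δ(2,1,1) = 1/30; Σ_t [2,2]: t=2:+1/4 = 1/4; (3j)²=1/5 [(2 1 1; -2 1 1)], sign=+1
I_A²/I_B² = (2/15)/(1/5) = 2/3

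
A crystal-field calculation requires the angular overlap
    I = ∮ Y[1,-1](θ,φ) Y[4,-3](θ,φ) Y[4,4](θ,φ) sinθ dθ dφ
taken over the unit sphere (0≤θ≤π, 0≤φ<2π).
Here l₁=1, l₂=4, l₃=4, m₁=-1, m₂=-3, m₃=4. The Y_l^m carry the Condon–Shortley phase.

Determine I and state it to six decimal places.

0.000000

l₁+l₂+l₃=9 is odd: 3j(l;000)=0 ⇒ I=0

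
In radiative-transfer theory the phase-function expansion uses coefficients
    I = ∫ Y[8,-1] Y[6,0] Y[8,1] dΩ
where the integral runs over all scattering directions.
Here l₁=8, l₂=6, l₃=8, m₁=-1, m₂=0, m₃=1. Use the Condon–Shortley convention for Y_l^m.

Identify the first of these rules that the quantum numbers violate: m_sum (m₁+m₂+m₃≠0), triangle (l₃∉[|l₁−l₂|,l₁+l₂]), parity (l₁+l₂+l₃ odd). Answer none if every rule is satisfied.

none

azimuthal sum: -1 + 0 + 1 = 0  ✓
2 ≤ 8 ≤ 14 (triangle on l)  ✓
L = 8 + 6 + 8 = 22 (even)  ✓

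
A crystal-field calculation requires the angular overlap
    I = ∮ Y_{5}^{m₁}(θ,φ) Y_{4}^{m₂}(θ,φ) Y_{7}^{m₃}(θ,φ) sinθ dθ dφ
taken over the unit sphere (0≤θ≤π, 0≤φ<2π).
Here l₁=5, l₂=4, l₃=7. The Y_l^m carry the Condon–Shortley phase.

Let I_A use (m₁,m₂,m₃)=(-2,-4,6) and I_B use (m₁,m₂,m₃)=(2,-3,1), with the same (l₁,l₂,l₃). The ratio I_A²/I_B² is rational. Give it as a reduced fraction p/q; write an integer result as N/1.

l's match ⇒ only the (l;m) 3-j factors differ between A and B.
A: triangle coeff Δ(5,4,7) = 1/6126120; Σ_t [0,0]: t=0:+1/7257600 = 1/7257600; (3j)²=2/85 [(5 4 7; -2 -4 6)], sign=-1
B: triangle coeff Δ(5,4,7) = 1/6126120; Σ_t [0,1]: t=0:+1/172800 t=1:−1/1036800 = 1/207360; (3j)²=245/14586 [(5 4 7; 2 -3 1)], sign=+1
I_A²/I_B² = (2/85)/(245/14586) = 1716/1225

1716/1225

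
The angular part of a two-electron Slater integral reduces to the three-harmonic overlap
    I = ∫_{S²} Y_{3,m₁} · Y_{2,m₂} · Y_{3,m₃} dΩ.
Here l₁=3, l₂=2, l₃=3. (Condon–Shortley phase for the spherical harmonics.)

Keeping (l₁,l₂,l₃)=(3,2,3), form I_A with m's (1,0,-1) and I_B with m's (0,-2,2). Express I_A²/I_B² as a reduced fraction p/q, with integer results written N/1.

9/20

Shared (l₁,l₂,l₃)=(3,2,3): N and (l;000)² cancel in I_A²/I_B².
A: Δ = 2!·4!·2!/9! = 1/3780; Racah Σ t=0..2: t=0:+1/16 t=1:−1/6 t=2:+1/96 = -3/32; ⇒ 3j(3 2 3; 1 0 -1)² = 3/140, sgn -1
B: Δ = 2!·4!·2!/9! = 1/3780; Racah Σ t=0..0: t=0:+1/24 = 1/24; ⇒ 3j(3 2 3; 0 -2 2)² = 1/21, sgn -1
I_A²/I_B² = (3/140)/(1/21) = 9/20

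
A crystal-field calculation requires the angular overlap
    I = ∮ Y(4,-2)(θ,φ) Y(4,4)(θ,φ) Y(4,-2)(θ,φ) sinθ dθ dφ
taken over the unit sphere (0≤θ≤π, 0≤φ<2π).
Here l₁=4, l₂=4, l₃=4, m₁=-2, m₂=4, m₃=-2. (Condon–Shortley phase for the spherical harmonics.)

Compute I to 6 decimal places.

m-sum 0 ✓  L=12 even ✓  0≤4≤8 ✓
Π(2lᵢ+1) = 9×9×9 = 729
triangle coeff Δ(4,4,4) = 1/450450
Σ_t [0,4]: t=0:+1/13824 t=1:−1/216 t=2:+1/64 t=3:−1/216 t=4:+1/13824 = 5/768
(3j)²=18/1001 [(4 4 4; 0 0 0)], sign=+1
Σ_t [4,4]: t=4:+1/2304 = 1/2304
(3j)²=5/143 [(4 4 4; -2 4 -2)], sign=+1
⇒ 4πI² = 65610/143143
I = (+1)√(65610/143143/(4π)) = 0.19098314

0.190983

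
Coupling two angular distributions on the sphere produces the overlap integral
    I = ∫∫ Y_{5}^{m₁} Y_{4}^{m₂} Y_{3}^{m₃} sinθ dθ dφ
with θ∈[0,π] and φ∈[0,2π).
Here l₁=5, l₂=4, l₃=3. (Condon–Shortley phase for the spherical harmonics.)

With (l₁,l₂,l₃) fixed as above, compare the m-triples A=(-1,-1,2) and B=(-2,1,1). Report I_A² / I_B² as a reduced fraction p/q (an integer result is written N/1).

Same 5,4,3: normalisation and zero-m 3j drop out of the ratio.
A: Δ: 6! 4! 2! / 13! → 1/180180; sum: t=2:+1/1152 t=3:−1/432 = -5/3456; 3j²(5 4 3; -1 -1 2) = Δ·Π!·Σ² = 625/36036  (sign +1)
B: Δ: 6! 4! 2! / 13! → 1/180180; sum: t=3:−1/1728 t=4:+1/288 t=5:−1/960 = 1/540; 3j²(5 4 3; -2 1 1) = Δ·Π!·Σ² = 128/6435  (sign +1)
I_A²/I_B² = (625/36036)/(128/6435) = 3125/3584

3125/3584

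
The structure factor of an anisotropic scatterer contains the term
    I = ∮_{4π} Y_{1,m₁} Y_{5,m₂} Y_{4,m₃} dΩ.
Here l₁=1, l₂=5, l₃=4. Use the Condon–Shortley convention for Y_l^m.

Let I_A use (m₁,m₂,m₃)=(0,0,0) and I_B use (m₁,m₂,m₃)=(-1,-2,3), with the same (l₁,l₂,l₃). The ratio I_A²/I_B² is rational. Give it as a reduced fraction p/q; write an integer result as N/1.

Shared (l₁,l₂,l₃)=(1,5,4): N and (l;000)² cancel in I_A²/I_B².
A: Δ = 2!·0!·8!/11! = 1/495; Racah Σ t=1..1: t=1:−1/576 = -1/576; ⇒ 3j(1 5 4; 0 0 0)² = 5/99, sgn -1
B: Δ = 2!·0!·8!/11! = 1/495; Racah Σ t=2..2: t=2:+1/10080 = 1/10080; ⇒ 3j(1 5 4; -1 -2 3)² = 1/165, sgn -1
I_A²/I_B² = (5/99)/(1/165) = 25/3

25/3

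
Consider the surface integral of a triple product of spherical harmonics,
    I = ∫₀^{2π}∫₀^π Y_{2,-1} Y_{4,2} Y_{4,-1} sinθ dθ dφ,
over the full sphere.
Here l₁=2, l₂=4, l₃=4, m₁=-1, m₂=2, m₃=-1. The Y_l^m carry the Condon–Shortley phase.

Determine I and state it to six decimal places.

Checks pass: Σm=0; 10 even; l₃=4∈[2,6].
(2·2+1)(2·4+1)(2·4+1) = 405
Δ: 2! 2! 6! / 11! → 1/13860
sum: t=0:+1/192 t=1:−1/36 t=2:+1/192 = -5/288
3j²(2 4 4; 0 0 0) = Δ·Π!·Σ² = 20/693  (sign -1)
sum: t=1:−1/240 t=2:+1/96 = 1/160
3j²(2 4 4; -1 2 -1) = Δ·Π!·Σ² = 27/1540  (sign -1)
combine: 4πI² = 405·20/693·27/1540 = 1215/5929
take √, sign +1: I = 0.12770047

0.127700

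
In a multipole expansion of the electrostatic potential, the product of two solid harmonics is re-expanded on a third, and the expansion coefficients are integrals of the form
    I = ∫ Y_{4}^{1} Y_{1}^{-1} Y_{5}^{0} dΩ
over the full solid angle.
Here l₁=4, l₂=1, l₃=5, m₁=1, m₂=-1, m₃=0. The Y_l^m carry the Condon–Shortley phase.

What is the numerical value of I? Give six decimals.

Rules hold: Σm=0, L=10 even, 3≤5≤5.
N = 9·3·11 = 297
Δ = 0!·8!·2!/11! = 1/495
Racah Σ t=0..0: t=0:+1/576 = 1/576
⇒ 3j(4 1 5; 0 0 0)² = 5/99, sgn -1
Racah Σ t=0..0: t=0:+1/1440 = 1/1440
⇒ 3j(4 1 5; 1 -1 0)² = 2/99, sgn -1
4πI² = N·(3j₀)²·(3jₘ)² = 10/33
I = +1·√(0.30303/4π) = 0.15528807

0.155288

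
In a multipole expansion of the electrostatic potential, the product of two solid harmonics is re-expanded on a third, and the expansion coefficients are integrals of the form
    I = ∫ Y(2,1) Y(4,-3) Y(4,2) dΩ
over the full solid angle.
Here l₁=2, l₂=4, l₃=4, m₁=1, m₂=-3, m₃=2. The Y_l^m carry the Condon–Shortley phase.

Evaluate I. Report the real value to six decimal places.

-0.187702

Checks pass: Σm=0; 10 even; l₃=4∈[2,6].
(2·2+1)(2·4+1)(2·4+1) = 405
Δ: 2! 2! 6! / 11! → 1/13860
sum: t=0:+1/192 t=1:−1/36 t=2:+1/192 = -5/288
3j²(2 4 4; 0 0 0) = Δ·Π!·Σ² = 20/693  (sign -1)
sum: t=0:+1/240 t=1:−1/1440 = 1/288
3j²(2 4 4; 1 -3 2) = Δ·Π!·Σ² = 5/132  (sign +1)
combine: 4πI² = 405·20/693·5/132 = 375/847
take √, sign -1: I = -0.18770204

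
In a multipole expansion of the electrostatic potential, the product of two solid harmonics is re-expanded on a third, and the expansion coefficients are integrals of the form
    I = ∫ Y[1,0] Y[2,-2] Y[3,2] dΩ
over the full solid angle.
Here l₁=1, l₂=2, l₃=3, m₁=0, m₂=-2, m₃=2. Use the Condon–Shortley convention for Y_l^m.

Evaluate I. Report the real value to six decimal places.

0.184674

Checks pass: Σm=0; 6 even; l₃=3∈[1,3].
(2·1+1)(2·2+1)(2·3+1) = 105
Δ: 0! 2! 4! / 7! → 1/105
sum: t=0:+1/4 = 1/4
3j²(1 2 3; 0 0 0) = Δ·Π!·Σ² = 3/35  (sign -1)
sum: t=0:+1/24 = 1/24
3j²(1 2 3; 0 -2 2) = Δ·Π!·Σ² = 1/21  (sign -1)
combine: 4πI² = 105·3/35·1/21 = 3/7
take √, sign +1: I = 0.18467439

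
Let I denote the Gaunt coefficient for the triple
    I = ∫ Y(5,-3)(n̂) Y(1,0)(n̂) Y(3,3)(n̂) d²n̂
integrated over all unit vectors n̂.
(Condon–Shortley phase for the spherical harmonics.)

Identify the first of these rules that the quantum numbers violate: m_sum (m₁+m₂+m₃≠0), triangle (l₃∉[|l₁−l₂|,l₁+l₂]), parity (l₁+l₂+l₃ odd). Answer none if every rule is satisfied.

triangle

m₁+m₂+m₃ = -3 + 0 + 3 = 0  ✓
triangle: |5−1|=4 ≤ l₃=3 ≤ 5+1=6  ✗
parity: l₁+l₂+l₃ = 9 is odd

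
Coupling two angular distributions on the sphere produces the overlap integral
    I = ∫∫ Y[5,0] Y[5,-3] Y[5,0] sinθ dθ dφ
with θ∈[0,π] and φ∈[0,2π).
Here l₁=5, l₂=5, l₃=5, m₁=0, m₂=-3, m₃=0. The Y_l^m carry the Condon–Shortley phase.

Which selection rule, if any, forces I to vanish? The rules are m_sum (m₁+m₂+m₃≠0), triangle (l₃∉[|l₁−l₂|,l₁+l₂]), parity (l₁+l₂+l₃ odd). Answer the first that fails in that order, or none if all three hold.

azimuthal sum: 0 − 3 + 0 = -3  ✗
0 ≤ 5 ≤ 10 (triangle on l)
L = 5 + 5 + 5 = 15 (odd)

m_sum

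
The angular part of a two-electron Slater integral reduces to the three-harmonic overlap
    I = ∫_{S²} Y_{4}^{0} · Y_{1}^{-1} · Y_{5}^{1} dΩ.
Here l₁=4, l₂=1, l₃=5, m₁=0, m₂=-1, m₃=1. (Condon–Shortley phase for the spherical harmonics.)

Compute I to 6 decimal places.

Checks pass: Σm=0; 10 even; l₃=5∈[3,5].
(2·4+1)(2·1+1)(2·5+1) = 297
Δ: 0! 8! 2! / 11! → 1/495
sum: t=0:+1/576 = 1/576
3j²(4 1 5; 0 0 0) = Δ·Π!·Σ² = 5/99  (sign -1)
sum: t=0:+1/1152 = 1/1152
3j²(4 1 5; 0 -1 1) = Δ·Π!·Σ² = 1/33  (sign +1)
combine: 4πI² = 297·5/99·1/33 = 5/11
take √, sign -1: I = -0.19018827

-0.190188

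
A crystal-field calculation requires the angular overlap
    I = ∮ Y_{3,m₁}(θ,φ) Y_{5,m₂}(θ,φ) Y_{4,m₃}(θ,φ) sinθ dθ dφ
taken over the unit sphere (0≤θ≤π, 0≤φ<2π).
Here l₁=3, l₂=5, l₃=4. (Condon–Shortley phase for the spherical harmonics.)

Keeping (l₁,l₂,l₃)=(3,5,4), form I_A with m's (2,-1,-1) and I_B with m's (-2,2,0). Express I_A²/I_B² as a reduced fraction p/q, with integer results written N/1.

Shared (l₁,l₂,l₃)=(3,5,4): N and (l;000)² cancel in I_A²/I_B².
A: Δ = 4!·2!·6!/13! = 1/180180; Racah Σ t=0..1: t=0:+1/1152 t=1:−1/432 = -5/3456; ⇒ 3j(3 5 4; 2 -1 -1)² = 625/36036, sgn +1
B: Δ = 4!·2!·6!/13! = 1/180180; Racah Σ t=3..4: t=3:−1/576 t=4:+1/864 = -1/1728; ⇒ 3j(3 5 4; -2 2 0)² = 5/1287, sgn -1
I_A²/I_B² = (625/36036)/(5/1287) = 125/28

125/28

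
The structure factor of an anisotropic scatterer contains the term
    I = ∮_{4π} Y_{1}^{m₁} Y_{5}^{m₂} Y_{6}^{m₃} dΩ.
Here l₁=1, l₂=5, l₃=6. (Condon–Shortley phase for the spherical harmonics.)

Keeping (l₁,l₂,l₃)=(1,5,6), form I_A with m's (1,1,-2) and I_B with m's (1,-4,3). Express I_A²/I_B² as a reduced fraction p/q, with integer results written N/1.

28/3

l's match ⇒ only the (l;m) 3-j factors differ between A and B.
A: triangle coeff Δ(1,5,6) = 1/858; Σ_t [0,0]: t=0:+1/34560 = 1/34560; (3j)²=14/429 [(1 5 6; 1 1 -2)], sign=+1
B: triangle coeff Δ(1,5,6) = 1/858; Σ_t [0,0]: t=0:+1/725760 = 1/725760; (3j)²=1/286 [(1 5 6; 1 -4 3)], sign=-1
I_A²/I_B² = (14/429)/(1/286) = 28/3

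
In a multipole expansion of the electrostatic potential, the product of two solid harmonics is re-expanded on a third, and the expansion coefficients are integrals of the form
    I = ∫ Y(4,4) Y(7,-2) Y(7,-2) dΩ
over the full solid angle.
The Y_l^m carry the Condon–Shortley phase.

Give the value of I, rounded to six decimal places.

0.173836

Checks pass: Σm=0; 18 even; l₃=7∈[3,11].
(2·4+1)(2·7+1)(2·7+1) = 2025
Δ: 4! 4! 10! / 19! → 1/58198140
sum: t=0:+1/17418240 t=1:−1/622080 t=2:+1/230400 t=3:−1/622080 t=4:+1/17418240 = 1/806400
3j²(4 7 7; 0 0 0) = Δ·Π!·Σ² = 2268/230945  (sign -1)
sum: t=0:+1/8294400 = 1/8294400
3j²(4 7 7; 4 -2 -2) = Δ·Π!·Σ² = 882/46189  (sign -1)
combine: 4πI² = 2025·2268/230945·882/46189 = 810152280/2133423721
take √, sign +1: I = 0.17383605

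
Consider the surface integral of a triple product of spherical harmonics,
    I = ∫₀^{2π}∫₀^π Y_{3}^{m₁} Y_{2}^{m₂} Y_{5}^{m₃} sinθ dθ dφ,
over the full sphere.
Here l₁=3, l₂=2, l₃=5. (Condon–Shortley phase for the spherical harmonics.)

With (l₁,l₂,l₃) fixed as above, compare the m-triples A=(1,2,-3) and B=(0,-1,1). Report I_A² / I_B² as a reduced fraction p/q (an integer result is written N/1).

Same 3,2,5: normalisation and zero-m 3j drop out of the ratio.
A: Δ: 0! 6! 4! / 11! → 1/2310; sum: t=0:+1/1152 = 1/1152; 3j²(3 2 5; 1 2 -3) = Δ·Π!·Σ² = 1/33  (sign +1)
B: Δ: 0! 6! 4! / 11! → 1/2310; sum: t=0:+1/216 = 1/216; 3j²(3 2 5; 0 -1 1) = Δ·Π!·Σ² = 8/231  (sign +1)
I_A²/I_B² = (1/33)/(8/231) = 7/8

7/8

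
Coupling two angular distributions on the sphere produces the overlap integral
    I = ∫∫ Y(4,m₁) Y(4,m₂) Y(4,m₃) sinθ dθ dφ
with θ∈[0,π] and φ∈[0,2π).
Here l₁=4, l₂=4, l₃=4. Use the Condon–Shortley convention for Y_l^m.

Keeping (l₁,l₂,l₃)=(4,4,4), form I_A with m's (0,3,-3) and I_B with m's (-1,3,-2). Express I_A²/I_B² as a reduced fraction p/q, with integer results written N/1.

Same 4,4,4: normalisation and zero-m 3j drop out of the ratio.
A: Δ: 4! 4! 4! / 13! → 1/450450; sum: t=3:−1/864 t=4:+1/3456 = -1/1152; 3j²(4 4 4; 0 3 -3) = Δ·Π!·Σ² = 7/286  (sign +1)
B: Δ: 4! 4! 4! / 13! → 1/450450; sum: t=3:−1/576 t=4:+1/864 = -1/1728; 3j²(4 4 4; -1 3 -2) = Δ·Π!·Σ² = 5/1287  (sign -1)
I_A²/I_B² = (7/286)/(5/1287) = 63/10

63/10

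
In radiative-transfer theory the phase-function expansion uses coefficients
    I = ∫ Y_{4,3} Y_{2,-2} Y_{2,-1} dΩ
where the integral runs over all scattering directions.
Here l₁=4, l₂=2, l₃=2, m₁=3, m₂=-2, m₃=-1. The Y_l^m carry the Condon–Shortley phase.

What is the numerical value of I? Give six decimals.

Rules hold: Σm=0, L=8 even, 2≤2≤6.
N = 9·5·5 = 225
Δ = 4!·4!·0!/9! = 1/630
Racah Σ t=2..2: t=2:+1/16 = 1/16
⇒ 3j(4 2 2; 0 0 0)² = 2/35, sgn +1
Racah Σ t=0..0: t=0:+1/144 = 1/144
⇒ 3j(4 2 2; 3 -2 -1)² = 1/18, sgn -1
4πI² = N·(3j₀)²·(3jₘ)² = 5/7
I = -1·√(0.714286/4π) = -0.23841361

-0.238414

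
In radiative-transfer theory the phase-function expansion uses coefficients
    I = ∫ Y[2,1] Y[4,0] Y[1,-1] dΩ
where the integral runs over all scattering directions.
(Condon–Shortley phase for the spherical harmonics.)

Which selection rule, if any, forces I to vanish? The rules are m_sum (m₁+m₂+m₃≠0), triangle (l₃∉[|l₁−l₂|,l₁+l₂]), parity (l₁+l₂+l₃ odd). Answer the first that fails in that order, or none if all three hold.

triangle

m₁+m₂+m₃ = 1 + 0 − 1 = 0  ✓
triangle: |2−4|=2 ≤ l₃=1 ≤ 2+4=6  ✗
parity: l₁+l₂+l₃ = 7 is odd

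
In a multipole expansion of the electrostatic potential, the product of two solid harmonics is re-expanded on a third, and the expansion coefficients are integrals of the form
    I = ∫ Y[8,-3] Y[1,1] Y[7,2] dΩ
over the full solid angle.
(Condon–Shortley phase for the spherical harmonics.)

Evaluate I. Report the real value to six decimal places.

-0.226917

Rules hold: Σm=0, L=16 even, 7≤7≤9.
N = 17·3·15 = 765
Δ = 2!·14!·0!/17! = 1/2040
Racah Σ t=1..1: t=1:−1/25401600 = -1/25401600
⇒ 3j(8 1 7; 0 0 0)² = 8/255, sgn +1
Racah Σ t=2..2: t=2:+1/87091200 = 1/87091200
⇒ 3j(8 1 7; -3 1 2)² = 11/408, sgn -1
4πI² = N·(3j₀)²·(3jₘ)² = 11/17
I = -1·√(0.647059/4π) = -0.22691696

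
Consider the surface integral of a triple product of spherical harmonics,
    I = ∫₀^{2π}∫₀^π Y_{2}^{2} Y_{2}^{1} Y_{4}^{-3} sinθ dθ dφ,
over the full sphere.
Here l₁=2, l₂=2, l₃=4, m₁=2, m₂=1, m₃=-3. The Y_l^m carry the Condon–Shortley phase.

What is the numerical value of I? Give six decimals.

-0.238414

Checks pass: Σm=0; 8 even; l₃=4∈[0,4].
(2·2+1)(2·2+1)(2·4+1) = 225
Δ: 0! 4! 4! / 9! → 1/630
sum: t=0:+1/16 = 1/16
3j²(2 2 4; 0 0 0) = Δ·Π!·Σ² = 2/35  (sign +1)
sum: t=0:+1/144 = 1/144
3j²(2 2 4; 2 1 -3) = Δ·Π!·Σ² = 1/18  (sign -1)
combine: 4πI² = 225·2/35·1/18 = 5/7
take √, sign -1: I = -0.23841361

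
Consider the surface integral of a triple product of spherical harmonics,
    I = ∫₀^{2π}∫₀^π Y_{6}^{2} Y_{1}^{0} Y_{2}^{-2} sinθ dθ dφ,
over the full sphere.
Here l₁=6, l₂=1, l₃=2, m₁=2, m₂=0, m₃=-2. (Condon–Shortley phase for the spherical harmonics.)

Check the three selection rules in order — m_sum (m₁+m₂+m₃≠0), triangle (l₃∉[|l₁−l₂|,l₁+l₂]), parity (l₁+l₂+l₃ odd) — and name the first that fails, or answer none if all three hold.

Σmᵢ = 0  ✓
l₃∈[|l₁−l₂|,l₁+l₂]=[5,7], have l₃=2  ✗
Σlᵢ = 9 ⇒ odd

triangle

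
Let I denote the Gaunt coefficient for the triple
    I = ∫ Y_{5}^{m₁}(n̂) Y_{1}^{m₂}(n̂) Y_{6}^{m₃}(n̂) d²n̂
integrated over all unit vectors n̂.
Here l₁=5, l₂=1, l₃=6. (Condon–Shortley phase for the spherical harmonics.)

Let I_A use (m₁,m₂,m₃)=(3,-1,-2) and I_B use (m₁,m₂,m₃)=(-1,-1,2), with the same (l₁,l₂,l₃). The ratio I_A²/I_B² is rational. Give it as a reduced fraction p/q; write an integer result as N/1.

Shared (l₁,l₂,l₃)=(5,1,6): N and (l;000)² cancel in I_A²/I_B².
A: Δ = 0!·10!·2!/13! = 1/858; Racah Σ t=0..0: t=0:+1/161280 = 1/161280; ⇒ 3j(5 1 6; 3 -1 -2)² = 1/143, sgn +1
B: Δ = 0!·10!·2!/13! = 1/858; Racah Σ t=0..0: t=0:+1/34560 = 1/34560; ⇒ 3j(5 1 6; -1 -1 2)² = 14/429, sgn +1
I_A²/I_B² = (1/143)/(14/429) = 3/14

3/14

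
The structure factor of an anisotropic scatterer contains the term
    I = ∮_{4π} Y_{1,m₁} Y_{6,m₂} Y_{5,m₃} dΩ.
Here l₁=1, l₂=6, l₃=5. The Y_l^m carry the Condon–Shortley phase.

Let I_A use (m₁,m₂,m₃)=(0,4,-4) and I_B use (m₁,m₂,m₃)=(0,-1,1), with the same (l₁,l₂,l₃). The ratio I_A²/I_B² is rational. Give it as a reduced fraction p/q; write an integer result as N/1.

4/7

Same 1,6,5: normalisation and zero-m 3j drop out of the ratio.
A: Δ: 2! 0! 10! / 13! → 1/858; sum: t=1:−1/362880 = -1/362880; 3j²(1 6 5; 0 4 -4) = Δ·Π!·Σ² = 10/429  (sign +1)
B: Δ: 2! 0! 10! / 13! → 1/858; sum: t=1:−1/17280 = -1/17280; 3j²(1 6 5; 0 -1 1) = Δ·Π!·Σ² = 35/858  (sign -1)
I_A²/I_B² = (10/429)/(35/858) = 4/7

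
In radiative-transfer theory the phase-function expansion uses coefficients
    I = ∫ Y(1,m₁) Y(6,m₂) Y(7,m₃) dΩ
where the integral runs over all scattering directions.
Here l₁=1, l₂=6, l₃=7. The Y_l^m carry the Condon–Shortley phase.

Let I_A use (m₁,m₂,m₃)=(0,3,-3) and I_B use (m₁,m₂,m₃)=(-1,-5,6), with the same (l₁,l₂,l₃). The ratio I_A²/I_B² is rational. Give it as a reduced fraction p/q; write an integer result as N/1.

20/39

l's match ⇒ only the (l;m) 3-j factors differ between A and B.
A: triangle coeff Δ(1,6,7) = 1/1365; Σ_t [0,0]: t=0:+1/2177280 = 1/2177280; (3j)²=8/273 [(1 6 7; 0 3 -3)], sign=+1
B: triangle coeff Δ(1,6,7) = 1/1365; Σ_t [0,0]: t=0:+1/79833600 = 1/79833600; (3j)²=2/35 [(1 6 7; -1 -5 6)], sign=-1
I_A²/I_B² = (8/273)/(2/35) = 20/39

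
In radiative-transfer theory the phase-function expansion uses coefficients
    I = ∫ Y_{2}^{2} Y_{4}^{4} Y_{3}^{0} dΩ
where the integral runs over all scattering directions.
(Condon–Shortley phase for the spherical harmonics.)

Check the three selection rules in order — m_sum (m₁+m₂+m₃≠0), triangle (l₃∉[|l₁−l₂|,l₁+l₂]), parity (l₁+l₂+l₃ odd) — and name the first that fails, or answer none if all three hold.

azimuthal sum: 2 + 4 + 0 = 6  ✗
2 ≤ 3 ≤ 6 (triangle on l)
L = 2 + 4 + 3 = 9 (odd)

m_sum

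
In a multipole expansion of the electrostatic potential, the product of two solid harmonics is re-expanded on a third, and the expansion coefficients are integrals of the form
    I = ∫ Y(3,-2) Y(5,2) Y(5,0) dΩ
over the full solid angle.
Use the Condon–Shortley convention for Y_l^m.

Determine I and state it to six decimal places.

L=13 odd ⇒ parity kills the (l;000) factor ⇒ I = 0

0.000000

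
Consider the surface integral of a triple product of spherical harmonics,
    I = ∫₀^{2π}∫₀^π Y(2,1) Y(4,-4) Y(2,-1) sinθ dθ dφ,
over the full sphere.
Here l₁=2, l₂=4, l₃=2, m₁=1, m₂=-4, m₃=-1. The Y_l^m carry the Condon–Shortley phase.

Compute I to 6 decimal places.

0.000000

1 − 4 − 1 = -4 ≠ 0: azimuthal integral kills it; I = 0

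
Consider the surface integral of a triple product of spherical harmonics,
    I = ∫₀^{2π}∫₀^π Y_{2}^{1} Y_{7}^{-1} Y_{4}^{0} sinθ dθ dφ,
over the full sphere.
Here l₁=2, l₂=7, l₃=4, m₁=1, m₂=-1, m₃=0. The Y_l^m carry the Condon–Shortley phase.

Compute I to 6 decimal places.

|2−7|≤4≤2+7 violated ⇒ I = 0

0.000000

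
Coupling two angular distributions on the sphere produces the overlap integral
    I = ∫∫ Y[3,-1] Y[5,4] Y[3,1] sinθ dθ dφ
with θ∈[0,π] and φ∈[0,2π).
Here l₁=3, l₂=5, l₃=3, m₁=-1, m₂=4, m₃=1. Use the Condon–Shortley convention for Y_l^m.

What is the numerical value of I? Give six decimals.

0.000000

Σmᵢ = 4 ≠ 0, so the φ-integral vanishes; I = 0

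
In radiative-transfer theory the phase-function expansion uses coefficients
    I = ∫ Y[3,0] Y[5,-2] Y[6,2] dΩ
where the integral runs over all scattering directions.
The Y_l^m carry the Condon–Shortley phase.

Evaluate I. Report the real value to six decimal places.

0.058844

Rules hold: Σm=0, L=14 even, 2≤6≤8.
N = 7·11·13 = 1001
Δ = 2!·4!·8!/15! = 1/675675
Racah Σ t=0..2: t=0:+1/8640 t=1:−1/2304 t=2:+1/8640 = -7/34560
⇒ 3j(3 5 6; 0 0 0)² = 7/429, sgn -1
Racah Σ t=0..2: t=0:+1/8640 t=1:−1/5760 t=2:+1/60480 = -1/24192
⇒ 3j(3 5 6; 0 -2 2)² = 8/3003, sgn -1
4πI² = N·(3j₀)²·(3jₘ)² = 56/1287
I = +1·√(0.043512/4π) = 0.05884368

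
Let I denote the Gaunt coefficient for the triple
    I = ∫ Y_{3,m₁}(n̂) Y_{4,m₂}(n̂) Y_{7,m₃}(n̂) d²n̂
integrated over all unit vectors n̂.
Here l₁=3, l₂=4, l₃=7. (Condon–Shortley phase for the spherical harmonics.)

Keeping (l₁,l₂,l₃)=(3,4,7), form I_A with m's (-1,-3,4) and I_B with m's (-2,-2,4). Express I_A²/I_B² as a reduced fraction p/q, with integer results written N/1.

5/7

Same 3,4,7: normalisation and zero-m 3j drop out of the ratio.
A: Δ: 0! 6! 8! / 15! → 1/45045; sum: t=0:+1/241920 = 1/241920; 3j²(3 4 7; -1 -3 4) = Δ·Π!·Σ² = 2/91  (sign -1)
B: Δ: 0! 6! 8! / 15! → 1/45045; sum: t=0:+1/172800 = 1/172800; 3j²(3 4 7; -2 -2 4) = Δ·Π!·Σ² = 2/65  (sign -1)
I_A²/I_B² = (2/91)/(2/65) = 5/7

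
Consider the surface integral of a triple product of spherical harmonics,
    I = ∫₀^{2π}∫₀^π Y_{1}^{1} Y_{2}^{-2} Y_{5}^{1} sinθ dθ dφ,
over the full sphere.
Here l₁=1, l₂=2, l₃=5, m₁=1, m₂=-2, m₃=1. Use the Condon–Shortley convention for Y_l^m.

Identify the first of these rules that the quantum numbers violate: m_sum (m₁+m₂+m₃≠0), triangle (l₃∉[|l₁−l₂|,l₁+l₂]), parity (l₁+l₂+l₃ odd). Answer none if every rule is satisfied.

azimuthal sum: 1 − 2 + 1 = 0  ✓
1 ≤ 5 ≤ 3 (triangle on l)  ✗
L = 1 + 2 + 5 = 8 (even)

triangle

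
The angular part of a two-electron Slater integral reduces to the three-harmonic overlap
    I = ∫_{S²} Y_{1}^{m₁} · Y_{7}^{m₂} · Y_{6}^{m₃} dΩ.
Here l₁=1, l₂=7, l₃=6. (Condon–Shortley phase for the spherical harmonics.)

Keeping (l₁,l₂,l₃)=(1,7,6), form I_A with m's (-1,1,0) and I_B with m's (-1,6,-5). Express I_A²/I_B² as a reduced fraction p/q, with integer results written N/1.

14/39

Shared (l₁,l₂,l₃)=(1,7,6): N and (l;000)² cancel in I_A²/I_B².
A: Δ = 2!·0!·12!/15! = 1/1365; Racah Σ t=2..2: t=2:+1/1036800 = 1/1036800; ⇒ 3j(1 7 6; -1 1 0)² = 4/195, sgn +1
B: Δ = 2!·0!·12!/15! = 1/1365; Racah Σ t=2..2: t=2:+1/79833600 = 1/79833600; ⇒ 3j(1 7 6; -1 6 -5)² = 2/35, sgn -1
I_A²/I_B² = (4/195)/(2/35) = 14/39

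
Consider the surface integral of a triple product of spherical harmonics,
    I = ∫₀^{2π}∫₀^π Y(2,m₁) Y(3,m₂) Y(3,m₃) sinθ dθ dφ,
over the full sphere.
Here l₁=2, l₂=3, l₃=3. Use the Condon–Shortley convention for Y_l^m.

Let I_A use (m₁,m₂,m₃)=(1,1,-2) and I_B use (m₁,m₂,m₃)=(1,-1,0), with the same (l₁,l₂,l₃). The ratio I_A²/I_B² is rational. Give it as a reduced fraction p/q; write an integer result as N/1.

l's match ⇒ only the (l;m) 3-j factors differ between A and B.
A: triangle coeff Δ(2,3,3) = 1/3780; Σ_t [0,1]: t=0:+1/48 t=1:−1/12 = -1/16; (3j)²=1/28 [(2 3 3; 1 1 -2)], sign=+1
B: triangle coeff Δ(2,3,3) = 1/3780; Σ_t [0,1]: t=0:+1/8 t=1:−1/12 = 1/24; (3j)²=1/210 [(2 3 3; 1 -1 0)], sign=-1
I_A²/I_B² = (1/28)/(1/210) = 15/2

15/2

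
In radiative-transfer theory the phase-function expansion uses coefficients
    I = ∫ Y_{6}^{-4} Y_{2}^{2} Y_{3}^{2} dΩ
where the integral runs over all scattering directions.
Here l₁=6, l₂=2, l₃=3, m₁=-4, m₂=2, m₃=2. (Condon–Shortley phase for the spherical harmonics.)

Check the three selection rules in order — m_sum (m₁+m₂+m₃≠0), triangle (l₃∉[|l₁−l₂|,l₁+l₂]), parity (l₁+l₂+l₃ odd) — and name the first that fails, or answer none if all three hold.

triangle

Σmᵢ = 0  ✓
l₃∈[|l₁−l₂|,l₁+l₂]=[4,8], have l₃=3  ✗
Σlᵢ = 11 ⇒ odd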